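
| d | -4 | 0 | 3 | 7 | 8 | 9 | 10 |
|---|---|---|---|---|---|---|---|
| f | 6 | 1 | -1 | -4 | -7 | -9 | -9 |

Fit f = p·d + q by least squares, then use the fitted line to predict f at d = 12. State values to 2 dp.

Sums needed: Σd·d = 319, Σd = 33, Σ1 = 7.
Right-hand side: Σd·f = -282, Σf = -23.
So AᵀA·[p, q]ᵀ = Aᵀf: [[319, 33]; [33, 7]]·[p, q]ᵀ = [-282, -23]ᵀ.
Determinant 319·7 − 33² = 1144.
p = ((-282)·7 − 33·(-23))/1144 = -1215/1144; q = (319·(-23) − 33·(-282))/1144 = 179/104.
At d = 12: f̂ = (-1215/1144)·(12) + (179/104)·(1) = -12611/1144.

f̂ = -11.02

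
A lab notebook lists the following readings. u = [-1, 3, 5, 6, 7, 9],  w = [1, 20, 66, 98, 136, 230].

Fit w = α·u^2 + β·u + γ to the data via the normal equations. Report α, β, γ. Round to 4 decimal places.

Sums needed: Σu^2·u^2 = 10965, Σu^2·u = 1439, Σu^2 = 201, Σu·u = 201, Σu = 29, Σ1 = 6.
Moment sums: Σu^2·w = 30653, Σu·w = 3999, Σw = 551.
XᵀX·[α, β, γ]ᵀ = Xᵀw becomes [[10965, 1439, 201]; [1439, 201, 29]; [201, 29, 6]]·[α, β, γ]ᵀ = [30653, 3999, 551]ᵀ.
Solving the 3×3 system (Gaussian elimination) gives α = 11733/3886, β = -4835/3886, γ = -6411/1943.

α = 3.0193, β = -1.2442, γ = -3.2995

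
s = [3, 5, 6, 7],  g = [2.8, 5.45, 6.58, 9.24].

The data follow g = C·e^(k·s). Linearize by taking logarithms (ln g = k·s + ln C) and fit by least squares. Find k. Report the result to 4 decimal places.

Taking logs, ln g = k·s + ln C, so regress ln g on s.
XᵀX = [[119.0000, 21.0000]; [21.0000, 4]], rhs = [38.4359, 6.8328]ᵀ  (here Σs = 21.0000, Σ(s)² = 119.0000, Σln g = 6.8328, Σs·ln g = 38.4359).
Solving (det = 35.0000): k = 0.29299, ln C = 0.17000.

k = 0.2930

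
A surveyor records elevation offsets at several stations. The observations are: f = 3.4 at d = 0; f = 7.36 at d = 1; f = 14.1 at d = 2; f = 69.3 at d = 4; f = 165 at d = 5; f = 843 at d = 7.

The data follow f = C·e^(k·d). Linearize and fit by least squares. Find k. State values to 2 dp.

Let Y = ln f. Fitting Y = k·d + ln C by least squares:
Over the data: Σd = 19.0000, Σ(d)² = 95.0000, Σln f = 21.9474, Σd·ln f = 96.9307.
Normal system: [[95.0000, 19.0000]; [19.0000, 6]]·[k, ln C]ᵀ = [96.9307, 21.9474]ᵀ.
Slope k = (n·Σd·ln f − Σd·Σln f)/(n·Σ(d)² − (Σd)²) = (6·96.9307 − 19.0000·21.9474)/209.0000 = 0.78748; ln C = (Σln f − k·Σd)/n = 1.16420.

k = 0.79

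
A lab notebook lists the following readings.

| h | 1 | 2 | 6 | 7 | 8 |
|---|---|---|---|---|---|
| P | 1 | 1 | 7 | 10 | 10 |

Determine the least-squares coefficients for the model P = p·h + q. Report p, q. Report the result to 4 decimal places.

Forming MᵀM = [[154, 24]; [24, 5]] and MᵀP = [195, 29]ᵀ gives MᵀM·[p, q]ᵀ = MᵀP.
Δ = 154·5 − 24² = 194.
p = (195·5 − 24·29)/194 = 279/194; q = (154·29 − 24·195)/194 = -107/97.

p = 1.4381, q = -1.1031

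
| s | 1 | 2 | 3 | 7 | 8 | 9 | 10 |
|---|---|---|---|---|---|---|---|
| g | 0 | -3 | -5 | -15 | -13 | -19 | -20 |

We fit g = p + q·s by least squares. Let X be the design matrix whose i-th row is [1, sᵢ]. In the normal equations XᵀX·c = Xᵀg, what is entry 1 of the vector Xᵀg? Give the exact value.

-75

Entry 1 ↔ basis 1, so (Xᵀg)_{1} = Σᵢ gᵢ = (1)·(0) + (1)·(-3) + (1)·(-5) + (1)·(-15) + (1)·(-13) + (1)·(-19) + (1)·(-20) = -75.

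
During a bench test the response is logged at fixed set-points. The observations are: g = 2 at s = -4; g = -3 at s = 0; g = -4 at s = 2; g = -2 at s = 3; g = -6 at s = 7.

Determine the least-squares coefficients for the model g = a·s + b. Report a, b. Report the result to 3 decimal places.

Compute the Gram sums: Σs·s = 78, Σs = 8, Σ1 = 5.
Moment sums: Σs·g = -64, Σg = -13.
Normal equations: [[78, 8]; [8, 5]]·[a, b]ᵀ = [-64, -13]ᵀ.
Eliminating b: 5·(row 1) − 8·(row 2) gives 326·a = 5·(-64) − 8·(-13) = -216, so a = -108/163.
Then b = ((-13) − 8·(-108/163))/5 = -251/163.

a = -0.663, b = -1.540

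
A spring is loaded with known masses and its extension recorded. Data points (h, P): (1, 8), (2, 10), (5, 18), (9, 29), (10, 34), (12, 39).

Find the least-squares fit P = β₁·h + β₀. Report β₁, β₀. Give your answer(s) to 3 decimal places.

β₁ = 2.857, β₀ = 4.429

Entries of MᵀM: Σh·h = 355, Σh = 39, Σ1 = 6.
For MᵀP: Σh·P = 1187, ΣP = 138.
So MᵀM·[β₁, β₀]ᵀ = MᵀP: [[355, 39]; [39, 6]]·[β₁, β₀]ᵀ = [1187, 138]ᵀ.
Eliminating β₀: 6·(row 1) − 39·(row 2) gives 609·β₁ = 6·1187 − 39·138 = 1740, so β₁ = 20/7.
Then β₀ = (138 − 39·(20/7))/6 = 31/7.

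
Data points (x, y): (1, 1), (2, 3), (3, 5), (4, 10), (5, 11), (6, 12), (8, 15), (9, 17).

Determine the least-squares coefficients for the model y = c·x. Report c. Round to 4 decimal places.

c = 1.9576

Setting ∂/∂c … = 0 gives: 236·c = 462.
(Σx·x = 236, Σx·y = 462.)
c = 462/236 = 1.95763.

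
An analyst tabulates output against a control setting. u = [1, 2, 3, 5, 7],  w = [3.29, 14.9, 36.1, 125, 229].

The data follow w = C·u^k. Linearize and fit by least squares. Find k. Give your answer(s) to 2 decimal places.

k = 2.21

Taking logs, ln w = k·ln u + ln C, so regress ln w on ln u.
Σln u = 5.3471, Σ(ln u)² = 8.0643, Σln w = 17.7406, Σln u·ln w = 24.1568.
Equations: 8.0643·k + 5.3471·ln C = 24.1568;  5.3471·k + 5·ln C = 17.7406.
Δ = 8.0643·5 − (5.3471)² = 11.7297; k = (24.1568·5 − 5.3471·17.7406)/11.7297 = 2.21004, ln C = (8.0643·17.7406 − 5.3471·24.1568)/11.7297 = 1.18465.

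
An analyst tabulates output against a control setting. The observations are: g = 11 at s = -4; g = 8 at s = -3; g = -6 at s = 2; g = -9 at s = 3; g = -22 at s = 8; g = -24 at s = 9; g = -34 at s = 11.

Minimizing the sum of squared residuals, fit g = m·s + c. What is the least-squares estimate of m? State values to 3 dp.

m = -2.848

Sums needed: Σs·s = 304, Σs = 26, Σ1 = 7.
For Mᵀg: Σs·g = -873, Σg = -76.
MᵀM·[m, c]ᵀ = Mᵀg becomes [[304, 26]; [26, 7]]·[m, c]ᵀ = [-873, -76]ᵀ.
Eliminating c: 7·(row 1) − 26·(row 2) gives 1452·m = 7·(-873) − 26·(-76) = -4135, so m = -4135/1452.
Then c = ((-76) − 26·(-4135/1452))/7 = -203/726.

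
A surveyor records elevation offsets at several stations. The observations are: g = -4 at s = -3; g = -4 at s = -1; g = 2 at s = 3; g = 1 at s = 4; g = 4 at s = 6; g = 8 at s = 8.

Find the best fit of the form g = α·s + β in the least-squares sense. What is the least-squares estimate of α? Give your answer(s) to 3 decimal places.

α = 1.084

AᵀA·[α, β]ᵀ = Aᵀg reads: 135·α + 17·β = 114;  17·α + 6·β = 7.
det = 135·6 − 17² = 521.
α = (114·6 − 17·7)/521 = 565/521; β = (135·7 − 17·114)/521 = -993/521.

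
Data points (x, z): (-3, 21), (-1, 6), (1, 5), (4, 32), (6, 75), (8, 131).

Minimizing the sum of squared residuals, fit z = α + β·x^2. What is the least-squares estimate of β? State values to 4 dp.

Setting ∂/∂α … = 0 gives: 6·α + 127·β = 270;  127·α + 5731·β = 11796.
Δ = 6·5731 − 127² = 18257.
α = (270·5731 − 127·11796)/18257 = 49278/18257; β = (6·11796 − 127·270)/18257 = 36486/18257.

β = 1.9985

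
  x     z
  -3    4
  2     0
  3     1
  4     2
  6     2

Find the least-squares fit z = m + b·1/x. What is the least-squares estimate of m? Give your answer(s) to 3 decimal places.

Sums needed: Σ1 = 5, Σ1/x = 11/12, Σ1/x·1/x = 9/16.
And Σz = 9, Σ1/x·z = -1/6.
Normal equations: [[5, 11/12]; [11/12, 9/16]]·[m, b]ᵀ = [9, -1/6]ᵀ.
det = 5·(9/16) − (11/12)² = 71/36.
m = (9·(9/16) − (11/12)·(-1/6))/(71/36) = 751/284; b = (5·(-1/6) − (11/12)·9)/(71/36) = -327/71.

m = 2.644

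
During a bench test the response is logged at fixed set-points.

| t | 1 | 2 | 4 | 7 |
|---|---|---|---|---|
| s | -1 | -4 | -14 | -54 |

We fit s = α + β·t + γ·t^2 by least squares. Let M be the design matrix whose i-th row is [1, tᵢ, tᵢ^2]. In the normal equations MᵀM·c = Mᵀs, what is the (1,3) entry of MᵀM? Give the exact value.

70

Row 1 ↔ basis 1, column 3 ↔ basis t^2, so (MᵀM)_{1,3} = Σᵢ t^2 = (1)·(1) + (1)·(4) + (1)·(16) + (1)·(49) = 70.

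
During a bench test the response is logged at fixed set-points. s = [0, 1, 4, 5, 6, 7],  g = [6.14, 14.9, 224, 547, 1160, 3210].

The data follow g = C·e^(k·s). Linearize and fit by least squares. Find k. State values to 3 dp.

k = 0.888

With ln gᵢ as the transformed response and sᵢ as the regressor:
Σs = 23.0000, Σ(s)² = 127.0000, Σln g = 31.3625, Σs·ln g = 154.7254.
Equations: 127.0000·k + 23.0000·ln C = 154.7254;  23.0000·k + 6·ln C = 31.3625.
Δ = 127.0000·6 − (23.0000)² = 233.0000; k = (154.7254·6 − 23.0000·31.3625)/233.0000 = 0.88848, ln C = (127.0000·31.3625 − 23.0000·154.7254)/233.0000 = 1.82125.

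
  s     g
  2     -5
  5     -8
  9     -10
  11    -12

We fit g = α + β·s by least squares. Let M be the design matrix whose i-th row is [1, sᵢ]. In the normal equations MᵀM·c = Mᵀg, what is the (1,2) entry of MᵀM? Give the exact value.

Row 1 ↔ basis 1, column 2 ↔ basis s, so (MᵀM)_{1,2} = Σᵢ s = (1)·(2) + (1)·(5) + (1)·(9) + (1)·(11) = 27.

27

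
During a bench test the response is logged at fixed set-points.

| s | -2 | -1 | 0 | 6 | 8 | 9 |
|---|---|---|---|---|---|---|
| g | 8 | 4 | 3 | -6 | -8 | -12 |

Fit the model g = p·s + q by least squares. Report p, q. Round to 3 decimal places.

p = -1.603, q = 3.511

Forming XᵀX = [[186, 20]; [20, 6]] and Xᵀg = [-228, -11]ᵀ gives XᵀX·[p, q]ᵀ = Xᵀg.
Eliminating q: 6·(row 1) − 20·(row 2) gives 716·p = 6·(-228) − 20·(-11) = -1148, so p = -287/179.
Then q = ((-11) − 20·(-287/179))/6 = 1257/358.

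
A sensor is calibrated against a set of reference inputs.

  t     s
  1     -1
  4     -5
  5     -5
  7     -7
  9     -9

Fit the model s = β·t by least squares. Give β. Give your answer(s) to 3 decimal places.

β = -1.023

Normal-equation sums: Σt·t = 172.
And Σt·s = -176.
So XᵀX·[β]ᵀ = Xᵀs: [[172]]·[β]ᵀ = [-176]ᵀ.
Hence β = -176 / 172 ≈ -1.02326.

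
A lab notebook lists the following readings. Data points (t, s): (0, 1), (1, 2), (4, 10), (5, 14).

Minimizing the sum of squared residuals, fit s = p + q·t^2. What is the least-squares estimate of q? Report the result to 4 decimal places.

Normal-equation sums: Σ1 = 4, Σt^2 = 42, Σt^2·t^2 = 882.
For Xᵀs: Σs = 27, Σt^2·s = 512.
XᵀX·[p, q]ᵀ = Xᵀs becomes [[4, 42]; [42, 882]]·[p, q]ᵀ = [27, 512]ᵀ.
Eliminating q: 882·(row 1) − 42·(row 2) gives 1764·p = 882·27 − 42·512 = 2310, so p = 55/42.
Then q = (512 − 42·(55/42))/882 = 457/882.

q = 0.5181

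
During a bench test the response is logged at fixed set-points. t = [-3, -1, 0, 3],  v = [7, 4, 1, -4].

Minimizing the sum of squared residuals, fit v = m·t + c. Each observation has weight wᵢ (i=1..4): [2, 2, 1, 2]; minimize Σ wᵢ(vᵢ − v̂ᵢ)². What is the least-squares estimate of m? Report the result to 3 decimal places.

m = -1.863

From the data, Σwᵢ·t·t = 38, Σwᵢ·t = -2, Σwᵢ·1 = 7.
And Σwᵢ·t·v = -74, Σwᵢ·v = 15.
Normal equations: [[38, -2]; [-2, 7]]·[m, c]ᵀ = [-74, 15]ᵀ.
det = 38·7 − (-2)² = 262.
m = ((-74)·7 − (-2)·15)/262 = -244/131; c = (38·15 − (-2)·(-74))/262 = 211/131.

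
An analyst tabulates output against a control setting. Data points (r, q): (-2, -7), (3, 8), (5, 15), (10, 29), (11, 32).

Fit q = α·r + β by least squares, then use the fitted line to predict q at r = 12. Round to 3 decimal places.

q̂ = 35.177

From the data, Σr·r = 259, Σr = 27, Σ1 = 5.
For Aᵀq: Σr·q = 755, Σq = 77.
AᵀA·[α, β]ᵀ = Aᵀq becomes [[259, 27]; [27, 5]]·[α, β]ᵀ = [755, 77]ᵀ.
Δ = 259·5 − 27² = 566.
α = (755·5 − 27·77)/566 = 848/283; β = (259·77 − 27·755)/566 = -221/283.
At r = 12: q̂ = (848/283)·(12) + (-221/283)·(1) = 9955/283.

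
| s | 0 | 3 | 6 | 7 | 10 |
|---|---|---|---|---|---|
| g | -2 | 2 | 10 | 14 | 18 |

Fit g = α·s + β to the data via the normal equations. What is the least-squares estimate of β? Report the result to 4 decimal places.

Sums needed: Σs·s = 194, Σs = 26, Σ1 = 5.
And Σs·g = 344, Σg = 42.
Determinant 194·5 − 26² = 294.
α = (344·5 − 26·42)/294 = 314/147; β = (194·42 − 26·344)/294 = -398/147.

β = -2.7075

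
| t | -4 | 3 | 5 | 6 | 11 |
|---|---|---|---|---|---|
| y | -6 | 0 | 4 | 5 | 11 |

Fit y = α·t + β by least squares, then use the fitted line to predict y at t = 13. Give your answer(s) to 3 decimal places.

The normal system AᵀA·[α, β]ᵀ = Aᵀy is [[207, 21]; [21, 5]]·[α, β]ᵀ = [195, 14]ᵀ.
det = 207·5 − 21² = 594.
α = (195·5 − 21·14)/594 = 227/198; β = (207·14 − 21·195)/594 = -133/66.
At t = 13: ŷ = (227/198)·(13) + (-133/66)·(1) = 116/9.

ŷ = 12.889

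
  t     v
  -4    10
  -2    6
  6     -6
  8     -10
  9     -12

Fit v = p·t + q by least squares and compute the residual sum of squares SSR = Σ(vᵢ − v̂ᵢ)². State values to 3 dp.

Setting ∂/∂p … = 0 gives: 201·p + 17·q = -276;  17·p + 5·q = -12.
Δ = 201·5 − 17² = 716.
p = ((-276)·5 − 17·(-12))/716 = -294/179; q = (201·(-12) − 17·(-276))/716 = 570/179.
Residuals: 44/179, -84/179, 120/179, -8/179, -72/179; SSR = 160/179.

SSR = 0.894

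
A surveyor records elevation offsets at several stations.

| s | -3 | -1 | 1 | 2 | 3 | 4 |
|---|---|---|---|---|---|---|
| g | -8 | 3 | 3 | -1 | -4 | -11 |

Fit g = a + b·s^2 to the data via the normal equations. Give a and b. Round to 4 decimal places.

a = 3.3780, b = -0.9567

Sums needed: Σ1 = 6, Σs^2 = 40, Σs^2·s^2 = 436.
For Aᵀg: Σg = -18, Σs^2·g = -282.
AᵀA·[a, b]ᵀ = Aᵀg becomes [[6, 40]; [40, 436]]·[a, b]ᵀ = [-18, -282]ᵀ.
Δ = 6·436 − 40² = 1016.
a = ((-18)·436 − 40·(-282))/1016 = 429/127; b = (6·(-282) − 40·(-18))/1016 = -243/254.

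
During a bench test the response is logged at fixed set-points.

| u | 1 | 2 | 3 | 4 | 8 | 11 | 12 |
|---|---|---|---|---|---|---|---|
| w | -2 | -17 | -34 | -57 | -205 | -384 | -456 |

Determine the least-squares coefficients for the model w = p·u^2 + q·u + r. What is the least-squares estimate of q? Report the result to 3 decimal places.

Sums needed: Σu^2·u^2 = 39827, Σu^2·u = 3671, Σu^2 = 359, Σu·u = 359, Σu = 41, Σ1 = 7.
Moment sums: Σu^2·w = -126536, Σu·w = -11702, Σw = -1155.
Normal equations: [[39827, 3671, 359]; [3671, 359, 41]; [359, 41, 7]]·[p, q, r]ᵀ = [-126536, -11702, -1155]ᵀ.
Row-reducing yields p = -299341/100166, q = -19173/9106, r = 29908/50083.

q = -2.106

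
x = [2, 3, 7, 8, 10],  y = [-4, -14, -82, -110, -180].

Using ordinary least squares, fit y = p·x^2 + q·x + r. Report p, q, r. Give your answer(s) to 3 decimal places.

p = -2.121, q = 3.663, r = -4.118

Compute the Gram sums: Σx^2·x^2 = 16594, Σx^2·x = 1890, Σx^2 = 226, Σx·x = 226, Σx = 30, Σ1 = 5.
And Σx^2·y = -29200, Σx·y = -3304, Σy = -390.
So MᵀM·[p, q, r]ᵀ = Mᵀy: [[16594, 1890, 226]; [1890, 226, 30]; [226, 30, 5]]·[p, q, r]ᵀ = [-29200, -3304, -390]ᵀ.
Inverting the 3×3 Gram matrix, [p, q, r]ᵀ = [-685/323, 1183/323, -70/17]ᵀ.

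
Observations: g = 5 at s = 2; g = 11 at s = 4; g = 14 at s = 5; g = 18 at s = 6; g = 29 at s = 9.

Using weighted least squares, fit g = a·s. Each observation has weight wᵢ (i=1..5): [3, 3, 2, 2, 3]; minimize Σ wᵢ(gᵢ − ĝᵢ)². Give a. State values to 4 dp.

a = 3.0612

Normal-equation sums: Σwᵢ·s·s = 425.
Right-hand side: Σwᵢ·s·g = 1301.
XᵀWX·[a]ᵀ = XᵀWg becomes [[425]]·[a]ᵀ = [1301]ᵀ.
a = 1301/425 = 3.06118.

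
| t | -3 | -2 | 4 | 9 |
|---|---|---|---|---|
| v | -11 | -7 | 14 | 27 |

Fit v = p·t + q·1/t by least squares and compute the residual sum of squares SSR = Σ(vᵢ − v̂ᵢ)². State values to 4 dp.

SSR = 2.6215

Normal-equation sums: Σt·t = 110, Σt·1/t = 4, Σ1/t·1/t = 565/1296.
Moment sums: Σt·v = 346, Σ1/t·v = 41/3.
Eliminating q: (565/1296)·(row 1) − 4·(row 2) gives (20707/648)·p = (565/1296)·346 − 4·(41/3) = 62321/648, so p = 62321/20707.
Then q = ((41/3) − 4·(62321/20707))/(565/1296) = 77328/20707.
Residuals: -15038/20707, 18357/20707, 21282/20707, -10392/20707; SSR = 54283/20707.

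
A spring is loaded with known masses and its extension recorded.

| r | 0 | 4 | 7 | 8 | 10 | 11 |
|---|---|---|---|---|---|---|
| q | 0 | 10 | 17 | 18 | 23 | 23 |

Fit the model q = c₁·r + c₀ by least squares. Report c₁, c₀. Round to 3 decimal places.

Entries of MᵀM: Σr·r = 350, Σr = 40, Σ1 = 6.
Moment sums: Σr·q = 786, Σq = 91.
Determinant 350·6 − 40² = 500.
c₁ = (786·6 − 40·91)/500 = 269/125; c₀ = (350·91 − 40·786)/500 = 41/50.

c₁ = 2.152, c₀ = 0.820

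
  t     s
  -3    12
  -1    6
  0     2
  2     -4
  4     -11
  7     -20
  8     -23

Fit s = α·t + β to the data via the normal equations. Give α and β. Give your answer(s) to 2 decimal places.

α = -3.20, β = 2.35

XᵀX·[α, β]ᵀ = Xᵀs reads: 143·α + 17·β = -418;  17·α + 7·β = -38.
(Σt·t = 143, Σt = 17, Σ1 = 7, Σt·s = -418, Σs = -38.)
Δ = 143·7 − 17² = 712.
α = ((-418)·7 − 17·(-38))/712 = -285/89; β = (143·(-38) − 17·(-418))/712 = 209/89.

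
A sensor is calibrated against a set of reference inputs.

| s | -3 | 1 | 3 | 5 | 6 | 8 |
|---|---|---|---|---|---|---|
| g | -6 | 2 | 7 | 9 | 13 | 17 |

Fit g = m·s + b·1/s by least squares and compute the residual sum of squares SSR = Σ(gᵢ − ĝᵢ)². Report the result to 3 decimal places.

From the data, Σs·s = 144, Σs·1/s = 6, Σ1/s·1/s = 2089/1600.
And Σs·g = 300, Σ1/s·g = 497/40.
So MᵀM·[m, b]ᵀ = Mᵀg: [[144, 6]; [6, 2089/1600]]·[m, b]ᵀ = [300, 497/40]ᵀ.
det = 144·(2089/1600) − 6² = 15201/100.
m = (300·(2089/1600) − 6·(497/40))/(15201/100) = 14095/6756; b = (144·(497/40) − 6·300)/(15201/100) = -40/563.
Residuals: 1589/6756, -103/6756, 5167/6756, -9575/6756, 1669/3378, 538/1689; SSR = 1686/563.

SSR = 2.995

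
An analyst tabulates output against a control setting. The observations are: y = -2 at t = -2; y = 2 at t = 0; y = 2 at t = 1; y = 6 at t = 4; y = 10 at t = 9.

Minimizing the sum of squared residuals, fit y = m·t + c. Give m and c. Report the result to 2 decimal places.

m = 1.05, c = 1.08

With design matrix X, XᵀX = [[102, 12]; [12, 5]] and Xᵀy = [120, 18]ᵀ.
Eliminating c: 5·(row 1) − 12·(row 2) gives 366·m = 5·120 − 12·18 = 384, so m = 64/61.
Then c = (18 − 12·(64/61))/5 = 66/61.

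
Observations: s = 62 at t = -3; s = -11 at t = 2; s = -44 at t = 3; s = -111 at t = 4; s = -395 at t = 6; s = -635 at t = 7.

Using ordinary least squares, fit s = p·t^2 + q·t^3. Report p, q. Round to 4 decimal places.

p = 0.9958, q = -1.9933

Normal-equation sums: Σt^2·t^2 = 4131, Σt^2·t^3 = 25639, Σt^3·t^3 = 169923.
For Xᵀs: Σt^2·s = -46993, Σt^3·s = -313179.
So XᵀX·[p, q]ᵀ = Xᵀs: [[4131, 25639]; [25639, 169923]]·[p, q]ᵀ = [-46993, -313179]ᵀ.
Determinant 4131·169923 − 25639² = 44593592.
p = ((-46993)·169923 − 25639·(-313179))/44593592 = 22202421/22296796; q = (4131·(-313179) − 25639·(-46993))/44593592 = -44444461/22296796.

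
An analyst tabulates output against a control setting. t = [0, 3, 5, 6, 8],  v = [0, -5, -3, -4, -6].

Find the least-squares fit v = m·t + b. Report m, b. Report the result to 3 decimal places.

m = -0.613, b = -0.903

From the data, Σt·t = 134, Σt = 22, Σ1 = 5.
Right-hand side: Σt·v = -102, Σv = -18.
Normal equations: [[134, 22]; [22, 5]]·[m, b]ᵀ = [-102, -18]ᵀ.
det = 134·5 − 22² = 186.
m = ((-102)·5 − 22·(-18))/186 = -19/31; b = (134·(-18) − 22·(-102))/186 = -28/31.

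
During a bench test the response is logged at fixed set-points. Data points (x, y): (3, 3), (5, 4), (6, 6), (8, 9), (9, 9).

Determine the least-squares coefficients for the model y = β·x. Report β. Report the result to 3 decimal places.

β = 1.014

Forming AᵀA = [[215]] and Aᵀy = [218]ᵀ gives AᵀA·[β]ᵀ = Aᵀy.
Hence β = 218 / 215 ≈ 1.01395.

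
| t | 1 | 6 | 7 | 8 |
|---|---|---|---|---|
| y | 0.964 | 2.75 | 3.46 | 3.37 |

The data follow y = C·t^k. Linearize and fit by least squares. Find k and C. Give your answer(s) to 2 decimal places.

Let Y = ln y. Fitting Y = k·ln t + ln C by least squares:
Σln t = 5.8171, Σ(ln t)² = 11.3210, Σln y = 3.4311, Σln t·ln y = 6.7543.
Normal system: [[11.3210, 5.8171]; [5.8171, 4]]·[k, ln C]ᵀ = [6.7543, 3.4311]ᵀ.
Slope k = (n·Σln t·ln y − Σln t·Σln y)/(n·Σ(ln t)² − (Σln t)²) = (4·6.7543 − 5.8171·3.4311)/11.4454 = 0.61666; ln C = (Σln y − k·Σln t)/n = -0.03902, so C = exp(-0.03902) = 0.96173.

k = 0.62, C = 0.96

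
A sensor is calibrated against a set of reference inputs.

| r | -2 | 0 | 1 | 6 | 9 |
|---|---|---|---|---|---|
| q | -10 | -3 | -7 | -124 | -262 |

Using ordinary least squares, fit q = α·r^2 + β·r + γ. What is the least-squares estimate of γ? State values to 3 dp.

γ = -2.763

The normal system MᵀM·[α, β, γ]ᵀ = Mᵀq is [[7874, 938, 122]; [938, 122, 14]; [122, 14, 5]]·[α, β, γ]ᵀ = [-25733, -3089, -406]ᵀ.
Solving the 3×3 system (Gaussian elimination) gives α = -15224/5187, β = -3611/1482, γ = -4777/1729.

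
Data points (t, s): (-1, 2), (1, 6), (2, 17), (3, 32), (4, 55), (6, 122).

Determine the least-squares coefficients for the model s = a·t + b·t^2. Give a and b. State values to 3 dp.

The normal equations are: 67·a + 315·b = 1086;  315·a + 1651·b = 5636.
(Σt·t = 67, Σt·t^2 = 315, Σt^2·t^2 = 1651, Σt·s = 1086, Σt^2·s = 5636.)
Determinant 67·1651 − 315² = 11392.
a = (1086·1651 − 315·5636)/11392 = 8823/5696; b = (67·5636 − 315·1086)/11392 = 17761/5696.

a = 1.549, b = 3.118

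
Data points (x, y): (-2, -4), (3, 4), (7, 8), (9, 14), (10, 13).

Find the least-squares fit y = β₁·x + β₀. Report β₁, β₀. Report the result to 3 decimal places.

β₁ = 1.471, β₀ = -0.944

Forming AᵀA = [[243, 27]; [27, 5]] and Aᵀy = [332, 35]ᵀ gives AᵀA·[β₁, β₀]ᵀ = Aᵀy.
det = 243·5 − 27² = 486.
β₁ = (332·5 − 27·35)/486 = 715/486; β₀ = (243·35 − 27·332)/486 = -17/18.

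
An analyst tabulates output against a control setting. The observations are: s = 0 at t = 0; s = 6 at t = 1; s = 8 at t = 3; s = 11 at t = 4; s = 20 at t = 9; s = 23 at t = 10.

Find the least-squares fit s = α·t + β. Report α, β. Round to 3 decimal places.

α = 2.082, β = 1.965

Forming XᵀX = [[207, 27]; [27, 6]] and Xᵀs = [484, 68]ᵀ gives XᵀX·[α, β]ᵀ = Xᵀs.
Eliminating β: 6·(row 1) − 27·(row 2) gives 513·α = 6·484 − 27·68 = 1068, so α = 356/171.
Then β = (68 − 27·(356/171))/6 = 112/57.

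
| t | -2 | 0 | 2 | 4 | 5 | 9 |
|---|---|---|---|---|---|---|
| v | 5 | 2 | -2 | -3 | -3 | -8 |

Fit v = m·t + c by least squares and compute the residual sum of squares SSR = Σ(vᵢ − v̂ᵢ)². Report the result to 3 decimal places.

SSR = 4.184

Normal-equation sums: Σt·t = 130, Σt = 18, Σ1 = 6.
Right-hand side: Σt·v = -113, Σv = -9.
AᵀA·[m, c]ᵀ = Aᵀv becomes [[130, 18]; [18, 6]]·[m, c]ᵀ = [-113, -9]ᵀ.
Eliminating c: 6·(row 1) − 18·(row 2) gives 456·m = 6·(-113) − 18·(-9) = -516, so m = -43/38.
Then c = ((-9) − 18·(-43/38))/6 = 36/19.
Residuals: 16/19, 2/19, -31/19, -7/19, 29/38, 11/38; SSR = 159/38.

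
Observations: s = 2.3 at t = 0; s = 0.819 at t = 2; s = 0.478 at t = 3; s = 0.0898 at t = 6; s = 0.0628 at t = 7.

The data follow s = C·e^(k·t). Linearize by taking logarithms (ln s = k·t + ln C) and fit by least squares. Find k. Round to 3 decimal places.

k = -0.525

Linearized form: ln s = k·t + ln C. From the 5 transformed points,
Σt = 18.0000, Σ(t)² = 98.0000, Σln s = -5.2829, Σt·ln s = -36.4494.
Equations: 98.0000·k + 18.0000·ln C = -36.4494;  18.0000·k + 5·ln C = -5.2829.
Δ = 98.0000·5 − (18.0000)² = 166.0000; k = (-36.4494·5 − 18.0000·-5.2829)/166.0000 = -0.52503, ln C = (98.0000·-5.2829 − 18.0000·-36.4494)/166.0000 = 0.83354.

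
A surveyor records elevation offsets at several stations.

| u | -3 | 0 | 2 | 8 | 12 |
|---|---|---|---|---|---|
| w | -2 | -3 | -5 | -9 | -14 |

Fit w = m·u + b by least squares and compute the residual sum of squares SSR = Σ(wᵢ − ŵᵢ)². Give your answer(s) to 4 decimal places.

SSR = 2.6707

From the data, Σu·u = 221, Σu = 19, Σ1 = 5.
For Mᵀw: Σu·w = -244, Σw = -33.
MᵀM·[m, b]ᵀ = Mᵀw becomes [[221, 19]; [19, 5]]·[m, b]ᵀ = [-244, -33]ᵀ.
Determinant 221·5 − 19² = 744.
m = ((-244)·5 − 19·(-33))/744 = -593/744; b = (221·(-33) − 19·(-244))/744 = -2657/744.
Residuals: -305/372, 425/744, 41/248, 235/248, -643/744; SSR = 1987/744.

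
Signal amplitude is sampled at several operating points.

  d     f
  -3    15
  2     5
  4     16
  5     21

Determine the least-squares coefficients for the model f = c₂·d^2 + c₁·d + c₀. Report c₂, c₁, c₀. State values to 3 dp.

Normal-equation sums: Σd^2·d^2 = 978, Σd^2·d = 170, Σd^2 = 54, Σd·d = 54, Σd = 8, Σ1 = 4.
Moment sums: Σd^2·f = 936, Σd·f = 134, Σf = 57.
So XᵀX·[c₂, c₁, c₀]ᵀ = Xᵀf: [[978, 170, 54]; [170, 54, 8]; [54, 8, 4]]·[c₂, c₁, c₀]ᵀ = [936, 134, 57]ᵀ.
Inverting the 3×3 Gram matrix, [c₂, c₁, c₀]ᵀ = [5087/5618, -5343/5618, 11034/2809]ᵀ.

c₂ = 0.905, c₁ = -0.951, c₀ = 3.928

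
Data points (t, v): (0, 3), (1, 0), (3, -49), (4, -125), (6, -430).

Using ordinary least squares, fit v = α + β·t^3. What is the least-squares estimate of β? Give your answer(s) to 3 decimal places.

β = -2.005

Entries of AᵀA: Σ1 = 5, Σt^3 = 308, Σt^3·t^3 = 51482.
And Σv = -601, Σt^3·v = -102203.
AᵀA·[α, β]ᵀ = Aᵀv becomes [[5, 308]; [308, 51482]]·[α, β]ᵀ = [-601, -102203]ᵀ.
Determinant 5·51482 − 308² = 162546.
α = ((-601)·51482 − 308·(-102203))/162546 = 268921/81273; β = (5·(-102203) − 308·(-601))/162546 = -325907/162546.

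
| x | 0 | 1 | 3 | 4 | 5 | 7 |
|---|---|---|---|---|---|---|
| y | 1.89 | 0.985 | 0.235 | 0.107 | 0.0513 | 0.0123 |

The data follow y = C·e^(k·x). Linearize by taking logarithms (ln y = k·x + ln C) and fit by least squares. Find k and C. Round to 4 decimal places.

k = -0.7251, C = 1.9714

Taking logs, ln y = k·x + ln C, so regress ln y on x.
Σx = 20.0000, Σ(x)² = 100.0000, Σln y = -10.4299, Σx·ln y = -58.9367.
Normal system: [[100.0000, 20.0000]; [20.0000, 6]]·[k, ln C]ᵀ = [-58.9367, -10.4299]ᵀ.
Slope k = (n·Σx·ln y − Σx·Σln y)/(n·Σ(x)² − (Σx)²) = (6·-58.9367 − 20.0000·-10.4299)/200.0000 = -0.72512; ln C = (Σln y − k·Σx)/n = 0.67875, so C = exp(0.67875) = 1.97141.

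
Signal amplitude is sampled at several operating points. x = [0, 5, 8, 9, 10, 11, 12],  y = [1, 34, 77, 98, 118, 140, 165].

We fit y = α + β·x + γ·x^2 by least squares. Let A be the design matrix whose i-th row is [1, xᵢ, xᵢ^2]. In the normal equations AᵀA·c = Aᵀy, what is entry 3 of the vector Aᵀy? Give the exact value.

Entry 3 ↔ basis x^2, so (Aᵀy)_{3} = Σᵢ (x^2)·yᵢ = (0)·(1) + (25)·(34) + (64)·(77) + (81)·(98) + (100)·(118) + (121)·(140) + (144)·(165) = 66216.

66216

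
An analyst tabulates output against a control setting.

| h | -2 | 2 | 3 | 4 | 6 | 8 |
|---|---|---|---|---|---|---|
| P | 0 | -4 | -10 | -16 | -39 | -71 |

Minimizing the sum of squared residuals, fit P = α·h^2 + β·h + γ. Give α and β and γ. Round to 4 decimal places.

α = -1.0483, β = -0.7301, γ = 2.4584

Normal-equation sums: Σh^2·h^2 = 5761, Σh^2·h = 819, Σh^2 = 133, Σh·h = 133, Σh = 21, Σ1 = 6.
For MᵀP: Σh^2·P = -6310, Σh·P = -904, ΣP = -140.
MᵀM·[α, β, γ]ᵀ = MᵀP becomes [[5761, 819, 133]; [819, 133, 21]; [133, 21, 6]]·[α, β, γ]ᵀ = [-6310, -904, -140]ᵀ.
Row-reducing yields α = -19049/18172, β = -13267/18172, γ = 3191/1298.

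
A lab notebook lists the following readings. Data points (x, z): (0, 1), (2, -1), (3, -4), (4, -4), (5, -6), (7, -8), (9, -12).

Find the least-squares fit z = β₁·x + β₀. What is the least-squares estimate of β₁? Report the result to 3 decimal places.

Forming MᵀM = [[184, 30]; [30, 7]] and Mᵀz = [-224, -34]ᵀ gives MᵀM·[β₁, β₀]ᵀ = Mᵀz.
Eliminating β₀: 7·(row 1) − 30·(row 2) gives 388·β₁ = 7·(-224) − 30·(-34) = -548, so β₁ = -137/97.
Then β₀ = ((-34) − 30·(-137/97))/7 = 116/97.

β₁ = -1.412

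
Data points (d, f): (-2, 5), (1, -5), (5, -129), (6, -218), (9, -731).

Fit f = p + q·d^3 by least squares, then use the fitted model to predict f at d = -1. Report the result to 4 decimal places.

MᵀM·[p, q]ᵀ = Mᵀf reads: 5·p + 1063·q = -1078;  1063·p + 593787·q = -596157.
(Σ1 = 5, Σd^3 = 1063, Σd^3·d^3 = 593787, Σf = -1078, Σd^3·f = -596157.)
Eliminating q: 593787·(row 1) − 1063·(row 2) gives 1838966·p = 593787·(-1078) − 1063·(-596157) = -6387495, so p = -6387495/1838966.
Then q = ((-596157) − 1063·(-6387495/1838966))/593787 = -1834871/1838966.
At d = -1: f̂ = (-6387495/1838966)·(1) + (-1834871/1838966)·(-1) = -2276312/919483.

f̂ = -2.4756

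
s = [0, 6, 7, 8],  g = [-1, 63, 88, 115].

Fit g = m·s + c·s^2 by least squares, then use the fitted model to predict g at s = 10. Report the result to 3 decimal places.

MᵀM·[m, c]ᵀ = Mᵀg reads: 149·m + 1071·c = 1914;  1071·m + 7793·c = 13940.
(Σs·s = 149, Σs·s^2 = 1071, Σs^2·s^2 = 7793, Σs·g = 1914, Σs^2·g = 13940.)
Eliminating c: 7793·(row 1) − 1071·(row 2) gives 14116·m = 7793·1914 − 1071·13940 = -13938, so m = -6969/7058.
Then c = (13940 − 1071·(-6969/7058))/7793 = 13583/7058.
At s = 10: ĝ = (-6969/7058)·(10) + (13583/7058)·(100) = 644305/3529.

ĝ = 182.574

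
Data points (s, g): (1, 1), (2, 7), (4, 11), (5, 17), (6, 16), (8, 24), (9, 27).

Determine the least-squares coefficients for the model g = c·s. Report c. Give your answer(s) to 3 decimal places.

c = 2.974

Sums needed: Σs·s = 227.
Moment sums: Σs·g = 675.
Normal equations: [[227]]·[c]ᵀ = [675]ᵀ.
Hence c = 675 / 227 ≈ 2.97357.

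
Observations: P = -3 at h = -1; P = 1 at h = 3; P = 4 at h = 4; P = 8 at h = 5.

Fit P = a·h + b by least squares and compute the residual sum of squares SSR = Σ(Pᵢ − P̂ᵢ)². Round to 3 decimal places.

AᵀA·[a, b]ᵀ = AᵀP reads: 51·a + 11·b = 62;  11·a + 4·b = 10.
(Σh·h = 51, Σh = 11, Σ1 = 4, Σh·P = 62, ΣP = 10.)
Eliminating b: 4·(row 1) − 11·(row 2) gives 83·a = 4·62 − 11·10 = 138, so a = 138/83.
Then b = (10 − 11·(138/83))/4 = -172/83.
Residuals: 61/83, -159/83, -48/83, 146/83; SSR = 634/83.

SSR = 7.639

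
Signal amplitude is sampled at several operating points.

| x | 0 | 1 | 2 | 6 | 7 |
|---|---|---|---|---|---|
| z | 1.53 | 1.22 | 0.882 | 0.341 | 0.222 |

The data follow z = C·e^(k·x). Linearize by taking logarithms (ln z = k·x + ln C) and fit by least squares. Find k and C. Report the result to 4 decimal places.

Let Y = ln z. Fitting Y = k·x + ln C by least squares:
Sums: Σx = 16.0000, Σ(x)² = 90.0000, Σln z = -2.0824, Σx·ln z = -17.0431.
Normal system: [[90.0000, 16.0000]; [16.0000, 5]]·[k, ln C]ᵀ = [-17.0431, -2.0824]ᵀ.
Solving (det = 194.0000): k = -0.26751, ln C = 0.43955, so C = exp(0.43955) = 1.55201.

k = -0.2675, C = 1.5520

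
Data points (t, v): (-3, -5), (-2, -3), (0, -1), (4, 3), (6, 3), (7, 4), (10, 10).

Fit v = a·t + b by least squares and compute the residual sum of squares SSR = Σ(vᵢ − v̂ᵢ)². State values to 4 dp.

From the data, Σt·t = 214, Σt = 22, Σ1 = 7.
Moment sums: Σt·v = 179, Σv = 11.
MᵀM·[a, b]ᵀ = Mᵀv becomes [[214, 22]; [22, 7]]·[a, b]ᵀ = [179, 11]ᵀ.
Eliminating b: 7·(row 1) − 22·(row 2) gives 1014·a = 7·179 − 22·11 = 1011, so a = 337/338.
Then b = (11 − 22·(337/338))/7 = -264/169.
Residuals: -151/338, 94/169, 95/169, 97/169, -240/169, -479/338, 269/169; SSR = 2607/338.

SSR = 7.7130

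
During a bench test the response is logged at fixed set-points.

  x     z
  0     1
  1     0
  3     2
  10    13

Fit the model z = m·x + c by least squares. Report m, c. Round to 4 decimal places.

m = 1.3115, c = -0.5902

Entries of MᵀM: Σx·x = 110, Σx = 14, Σ1 = 4.
Right-hand side: Σx·z = 136, Σz = 16.
Normal equations: [[110, 14]; [14, 4]]·[m, c]ᵀ = [136, 16]ᵀ.
Determinant 110·4 − 14² = 244.
m = (136·4 − 14·16)/244 = 80/61; c = (110·16 − 14·136)/244 = -36/61.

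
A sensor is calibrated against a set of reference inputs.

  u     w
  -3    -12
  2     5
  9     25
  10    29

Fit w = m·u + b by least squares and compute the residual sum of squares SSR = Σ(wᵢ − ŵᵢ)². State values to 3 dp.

SSR = 1.774

MᵀM·[m, b]ᵀ = Mᵀw reads: 194·m + 18·b = 561;  18·m + 4·b = 47.
(Σu·u = 194, Σu = 18, Σ1 = 4, Σu·w = 561, Σw = 47.)
Δ = 194·4 − 18² = 452.
m = (561·4 − 18·47)/452 = 699/226; b = (194·47 − 18·561)/452 = -245/113.
Residuals: -125/226, 111/113, -151/226, 27/113; SSR = 401/226.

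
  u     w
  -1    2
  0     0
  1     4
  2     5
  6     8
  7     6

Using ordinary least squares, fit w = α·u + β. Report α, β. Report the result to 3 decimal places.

Compute the Gram sums: Σu·u = 91, Σu = 15, Σ1 = 6.
Right-hand side: Σu·w = 102, Σw = 25.
So AᵀA·[α, β]ᵀ = Aᵀw: [[91, 15]; [15, 6]]·[α, β]ᵀ = [102, 25]ᵀ.
Δ = 91·6 − 15² = 321.
α = (102·6 − 15·25)/321 = 79/107; β = (91·25 − 15·102)/321 = 745/321.

α = 0.738, β = 2.321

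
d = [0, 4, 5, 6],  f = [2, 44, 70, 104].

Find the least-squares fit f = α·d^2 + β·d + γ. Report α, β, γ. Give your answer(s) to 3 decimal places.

α = 3.272, β = -2.666, γ = 2.020

Sums needed: Σd^2·d^2 = 2177, Σd^2·d = 405, Σd^2 = 77, Σd·d = 77, Σd = 15, Σ1 = 4.
And Σd^2·f = 6198, Σd·f = 1150, Σf = 220.
Normal equations: [[2177, 405, 77]; [405, 77, 15]; [77, 15, 4]]·[α, β, γ]ᵀ = [6198, 1150, 220]ᵀ.
Inverting the 3×3 Gram matrix, [α, β, γ]ᵀ = [2951/902, -2405/902, 911/451]ᵀ.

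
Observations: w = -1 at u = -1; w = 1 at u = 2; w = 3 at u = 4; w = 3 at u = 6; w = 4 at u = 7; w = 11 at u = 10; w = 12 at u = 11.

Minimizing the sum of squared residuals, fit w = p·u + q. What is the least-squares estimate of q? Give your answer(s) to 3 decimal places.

Entries of MᵀM: Σu·u = 327, Σu = 39, Σ1 = 7.
And Σu·w = 303, Σw = 33.
MᵀM·[p, q]ᵀ = Mᵀw becomes [[327, 39]; [39, 7]]·[p, q]ᵀ = [303, 33]ᵀ.
det = 327·7 − 39² = 768.
p = (303·7 − 39·33)/768 = 139/128; q = (327·33 − 39·303)/768 = -171/128.

q = -1.336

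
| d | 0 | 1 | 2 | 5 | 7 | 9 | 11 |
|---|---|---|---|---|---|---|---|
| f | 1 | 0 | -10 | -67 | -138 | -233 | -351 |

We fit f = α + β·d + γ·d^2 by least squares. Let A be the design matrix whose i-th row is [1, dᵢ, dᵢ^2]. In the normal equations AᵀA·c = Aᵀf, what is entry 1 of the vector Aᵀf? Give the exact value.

-798

Entry 1 ↔ basis 1, so (Aᵀf)_{1} = Σᵢ fᵢ = (1)·(1) + (1)·(0) + (1)·(-10) + (1)·(-67) + (1)·(-138) + (1)·(-233) + (1)·(-351) = -798.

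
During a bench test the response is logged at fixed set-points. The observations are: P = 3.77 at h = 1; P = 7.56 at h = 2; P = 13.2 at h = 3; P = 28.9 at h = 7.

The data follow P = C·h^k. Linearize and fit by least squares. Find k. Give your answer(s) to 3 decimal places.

k = 1.059

Taking logs, ln P = k·ln h + ln C, so regress ln P on ln h.
XᵀX = [[5.4740, 3.7377]; [3.7377, 4]], rhs = [10.7825, 9.2940]ᵀ  (here Σln h = 3.7377, Σ(ln h)² = 5.4740, Σln P = 9.2940, Σln h·ln P = 10.7825).
Δ = 5.4740·4 − (3.7377)² = 7.9257; k = (10.7825·4 − 3.7377·9.2940)/7.9257 = 1.05886, ln C = (5.4740·9.2940 − 3.7377·10.7825)/7.9257 = 1.33408.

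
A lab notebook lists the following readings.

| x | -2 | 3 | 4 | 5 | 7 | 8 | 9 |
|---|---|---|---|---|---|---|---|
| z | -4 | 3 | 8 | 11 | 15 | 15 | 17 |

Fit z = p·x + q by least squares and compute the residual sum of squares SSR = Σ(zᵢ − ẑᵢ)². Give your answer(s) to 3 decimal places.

With design matrix A, AᵀA = [[248, 34]; [34, 7]] and Aᵀz = [482, 65]ᵀ.
Determinant 248·7 − 34² = 580.
p = (482·7 − 34·65)/580 = 291/145; q = (248·65 − 34·482)/580 = -67/145.
Residuals: 69/145, -371/145, 63/145, 207/145, 41/29, -86/145, -3/5; SSR = 1698/145.

SSR = 11.710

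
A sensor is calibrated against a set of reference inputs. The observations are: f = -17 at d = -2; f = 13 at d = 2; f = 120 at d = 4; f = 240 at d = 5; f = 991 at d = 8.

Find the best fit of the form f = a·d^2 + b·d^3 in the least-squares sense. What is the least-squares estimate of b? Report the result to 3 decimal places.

Setting ∂/∂a … = 0 gives: 5009·a + 36917·b = 71328;  36917·a + 281993·b = 545312.
(Σd^2·d^2 = 5009, Σd^2·d^3 = 36917, Σd^3·d^3 = 281993, Σd^2·f = 71328, Σd^3·f = 545312.)
Eliminating b: 281993·(row 1) − 36917·(row 2) gives 49638048·a = 281993·71328 − 36917·545312 = -17286400, so a = -540200/1551189.
Then b = (545312 − 36917·(-540200/1551189))/281993 = 3070376/1551189.

b = 1.979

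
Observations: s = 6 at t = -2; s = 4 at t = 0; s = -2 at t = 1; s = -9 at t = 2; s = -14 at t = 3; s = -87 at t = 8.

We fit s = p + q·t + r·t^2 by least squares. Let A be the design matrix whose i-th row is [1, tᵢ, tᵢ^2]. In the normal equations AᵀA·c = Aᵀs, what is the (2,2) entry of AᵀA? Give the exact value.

Row 2 ↔ basis t, column 2 ↔ basis t, so (AᵀA)_{2,2} = Σᵢ (t)·(t) = (-2)·(-2) + (0)·(0) + (1)·(1) + (2)·(2) + (3)·(3) + (8)·(8) = 82.

82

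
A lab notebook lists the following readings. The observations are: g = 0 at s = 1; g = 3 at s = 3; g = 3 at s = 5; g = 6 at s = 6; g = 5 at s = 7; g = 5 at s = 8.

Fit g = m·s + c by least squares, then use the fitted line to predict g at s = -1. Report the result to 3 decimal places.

With design matrix M, MᵀM = [[184, 30]; [30, 6]] and Mᵀg = [135, 22]ᵀ.
Δ = 184·6 − 30² = 204.
m = (135·6 − 30·22)/204 = 25/34; c = (184·22 − 30·135)/204 = -1/102.
At s = -1: ĝ = (25/34)·(-1) + (-1/102)·(1) = -38/51.

ĝ = -0.745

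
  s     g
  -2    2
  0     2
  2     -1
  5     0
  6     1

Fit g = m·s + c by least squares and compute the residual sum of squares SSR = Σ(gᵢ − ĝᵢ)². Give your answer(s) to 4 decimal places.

XᵀX·[m, c]ᵀ = Xᵀg reads: 69·m + 11·c = 0;  11·m + 5·c = 4.
Eliminating c: 5·(row 1) − 11·(row 2) gives 224·m = 5·0 − 11·4 = -44, so m = -11/56.
Then c = (4 − 11·(-11/56))/5 = 69/56.
Residuals: 3/8, 43/56, -103/56, -1/4, 53/56; SSR = 71/14.

SSR = 5.0714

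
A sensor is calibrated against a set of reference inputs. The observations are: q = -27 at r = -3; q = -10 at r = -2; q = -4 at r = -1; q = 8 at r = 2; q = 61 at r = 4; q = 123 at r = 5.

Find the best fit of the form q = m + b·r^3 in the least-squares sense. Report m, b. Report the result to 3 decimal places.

With design matrix A, AᵀA = [[6, 161]; [161, 20579]] and Aᵀq = [151, 20156]ᵀ.
Eliminating b: 20579·(row 1) − 161·(row 2) gives 97553·m = 20579·151 − 161·20156 = -137687, so m = -137687/97553.
Then b = (20156 − 161·(-137687/97553))/20579 = 96625/97553.

m = -1.411, b = 0.990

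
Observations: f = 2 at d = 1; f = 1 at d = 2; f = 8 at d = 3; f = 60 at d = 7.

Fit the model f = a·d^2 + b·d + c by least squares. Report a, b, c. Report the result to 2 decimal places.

With design matrix M, MᵀM = [[2499, 379, 63]; [379, 63, 13]; [63, 13, 4]] and Mᵀf = [3018, 448, 71]ᵀ.
Solving the 3×3 system (Gaussian elimination) gives a = 782/451, b = -45/11, c = 1685/451.

a = 1.73, b = -4.09, c = 3.74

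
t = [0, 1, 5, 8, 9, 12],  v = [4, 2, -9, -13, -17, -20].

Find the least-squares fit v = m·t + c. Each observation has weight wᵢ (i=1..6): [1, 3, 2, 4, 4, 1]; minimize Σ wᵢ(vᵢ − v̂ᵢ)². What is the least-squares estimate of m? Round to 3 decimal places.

Normal-equation sums: Σwᵢ·t·t = 777, Σwᵢ·t = 93, Σwᵢ·1 = 15.
Right-hand side: Σwᵢ·t·v = -1352, Σwᵢ·v = -148.
Determinant 777·15 − 93² = 3006.
m = ((-1352)·15 − 93·(-148))/3006 = -362/167; c = (777·(-148) − 93·(-1352))/3006 = 1790/501.

m = -2.168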